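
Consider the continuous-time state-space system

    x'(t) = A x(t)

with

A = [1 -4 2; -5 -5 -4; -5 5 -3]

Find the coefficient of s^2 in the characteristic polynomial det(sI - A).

7

Expand det(sI - A) for the 3×3 matrix.
p(s) = s^3 + 7s^2 + 17s + 85.
(Check: constant term = det(-A) = (-1)^3 det A = 85; coefficient of s^2 = -tr A = 7.)
The coefficient of s^2 is 7.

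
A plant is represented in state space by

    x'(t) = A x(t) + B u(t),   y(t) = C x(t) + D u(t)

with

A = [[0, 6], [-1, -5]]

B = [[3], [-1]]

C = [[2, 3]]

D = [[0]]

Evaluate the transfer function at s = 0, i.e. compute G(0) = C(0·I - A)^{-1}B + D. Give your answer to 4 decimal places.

G(0) = C(-A)^{-1}B + D = -C A^{-1} B + D.
det A = 6, so A^{-1} = (1/6)·adj(A) = [[-5/6, -1], [1/6, 0]]
A^{-1} B = [-3/2, 1/2]^T
C A^{-1} B = -3/2
G(0) = D - C A^{-1} B = 0 - (-3/2) = 3/2 ≈ 1.5000

1.5000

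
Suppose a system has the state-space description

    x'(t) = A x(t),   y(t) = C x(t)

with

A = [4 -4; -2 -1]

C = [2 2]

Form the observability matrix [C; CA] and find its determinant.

CA = [[4, -10]]
Observability matrix O = [C; CA] = [[2, 2], [4, -10]]
det(O) = 2·(-10) - 2·4 = -20 - 8 = -28
Since det(O) ≠ 0, rank(O) = 2 and the system is completely observable.

-28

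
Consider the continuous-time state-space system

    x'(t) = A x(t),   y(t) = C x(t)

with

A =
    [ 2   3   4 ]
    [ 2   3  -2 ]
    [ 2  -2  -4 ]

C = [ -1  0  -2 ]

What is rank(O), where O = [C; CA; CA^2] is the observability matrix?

CA = [[-6, 1, 4]]
CA^2 = [[-2, -23, -42]]
Observability matrix O = [C; CA; CA^2] = [[-1, 0, -2], [-6, 1, 4], [-2, -23, -42]]
det(O) = (-1)·(1·(-42) - 4·(-23)) - 0·((-6)·(-42) - 4·(-2)) + (-2)·((-6)·(-23) - 1·(-2)) = (-1)·50 - 0·260 + (-2)·140 = -330 ≠ 0, so rank(O) = 3.
rank(O) = 3 = n, so the pair (A, C) is completely observable.

3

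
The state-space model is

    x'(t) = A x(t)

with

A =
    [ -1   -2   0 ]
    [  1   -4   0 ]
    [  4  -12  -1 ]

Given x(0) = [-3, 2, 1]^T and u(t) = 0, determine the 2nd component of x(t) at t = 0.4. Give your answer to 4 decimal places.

det(sI - A) = s^3 - (tr A)s^2 + (M11 + M22 + M33)s - det A, where Mii is the 2×2 principal minor of A obtained by deleting row i and column i.
tr A = (-1) + (-4) + (-1) = -6; M11 = (-4)·(-1) - 0·(-12) = 4 - 0 = 4; M22 = (-1)·(-1) - 0·4 = 1 - 0 = 1; M33 = (-1)·(-4) - (-2)·1 = 4 - (-2) = 6; sum of minors = 11.
det A = (-1)·((-4)·(-1) - 0·(-12)) - (-2)·(1·(-1) - 0·4) + 0·(1·(-12) - (-4)·4) = (-1)·4 - (-2)·(-1) + 0·4 = -6.
So p(s) = det(sI - A) = s^3 + 6s^2 + 11s + 6.
Rational-root test: any integer root divides 6. Testing small divisors, s = -1 works: p(-1) = -1 + 6 + (-11) + 6 = 0, so (s + 1) is a factor.
Dividing, p(s) = (s + 1)(s^2 + 5s + 6).
Factor s^2 + 5s + 6: two numbers with sum -5 and product 6 are -2 and -3, so s^2 + 5s + 6 = (s + 2)(s + 3).
Hence p(s) = (s + 1) (s + 2) (s + 3), with roots -3, -2, -1.
The eigenvalues -3, -2, -1 are distinct and real, so A is diagonalisable and x(t) = e^{At} x(0) = V diag(e^{λ_i t}) V^{-1} x(0), where the columns of V are the eigenvectors.
λ = -3: A - (-3)I = [[2, -2, 0], [1, -1, 0], [4, -12, 2]]. v must be orthogonal to every row; (row 1) × (row 3) = [-4, -4, -16], so take v_1 = [1, 1, 4]^T.
λ = -2: A - (-2)I = [[1, -2, 0], [1, -2, 0], [4, -12, 1]]. v must be orthogonal to every row; (row 1) × (row 3) = [-2, -1, -4], so take v_2 = [-2, -1, -4]^T.
λ = -1: A - (-1)I = [[0, -2, 0], [1, -3, 0], [4, -12, 0]]. v must be orthogonal to every row; (row 1) × (row 2) = [0, 0, 2], so take v_3 = [0, 0, 1]^T.
V = [v_1 v_2 v_3] = [[1, -2, 0], [1, -1, 0], [4, -4, 1]] has det V = 1, so V^{-1} = adj(V)/det V = [[-1, 2, 0], [-1, 1, 0], [0, -4, 1]].
Modal coordinates z(0) = V^{-1} x(0): (-1)·(-3) + 2·2 + 0·1 = 7; (-1)·(-3) + 1·2 + 0·1 = 5; 0·(-3) + (-4)·2 + 1·1 = -7; so z(0) = [7, 5, -7]^T.
x_2(t) = Σ_i (v_i)_2 · z_i(0) · e^{λ_i t} (row 2 of V times the modal terms).
x_2(0.4) = 1·7·e^{-3·0.4} + (-1)·5·e^{-2·0.4} + 0·(-7)·e^{-1·0.4} = 7·0.301194 + (-5)·0.449329 + 0·0.670320 = -0.1383.

-0.1383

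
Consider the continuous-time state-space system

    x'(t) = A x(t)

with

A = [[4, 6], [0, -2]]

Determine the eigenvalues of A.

det(sI - A) = s^2 - (tr A)s + det A, with tr A = 4 + (-2) = 2 and det A = 4·(-2) - 6·0 = -8 - 0 = -8.
So p(s) = det(sI - A) = s^2 - 2s - 8.
Factor s^2 - 2s - 8: two numbers with sum 2 and product -8 are 4 and -2, so s^2 - 2s - 8 = (s - 4)(s + 2).
Hence p(s) = (s - 4) (s + 2), with roots -2, 4.
At least one eigenvalue has non-negative real part, so the system is not asymptotically stable.

-2, 4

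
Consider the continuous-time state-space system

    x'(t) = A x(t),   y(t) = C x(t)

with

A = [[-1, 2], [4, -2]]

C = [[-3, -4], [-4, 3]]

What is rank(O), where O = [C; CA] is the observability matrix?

CA = [[-13, 2], [16, -14]]
Observability matrix O = [C; CA] = [[-3, -4], [-4, 3], [-13, 2], [16, -14]]
Take the 2×2 submatrix of O formed by rows 1, 2: [[-3, -4], [-4, 3]]. Its determinant is (-3)·3 - (-4)·(-4) = -9 - 16 = -25 ≠ 0.
So rank(O) ≥ 2; since O has 2 columns, rank(O) = 2.
rank(O) = 2 = n, so the pair (A, C) is completely observable.

2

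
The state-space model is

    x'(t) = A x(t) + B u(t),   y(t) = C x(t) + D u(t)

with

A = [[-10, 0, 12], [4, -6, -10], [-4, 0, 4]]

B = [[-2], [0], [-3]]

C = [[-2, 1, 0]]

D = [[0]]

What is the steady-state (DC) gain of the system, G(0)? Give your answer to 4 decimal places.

9.2500

G(0) = C(-A)^{-1}B + D = -C A^{-1} B + D.
det A = -48, so A^{-1} = (1/-48)·adj(A) = [[1/2, 0, -3/2], [-1/2, -1/6, 13/12], [1/2, 0, -5/4]]
A^{-1} B = [7/2, -9/4, 11/4]^T
C A^{-1} B = -37/4
G(0) = D - C A^{-1} B = 0 - (-37/4) = 37/4 ≈ 9.2500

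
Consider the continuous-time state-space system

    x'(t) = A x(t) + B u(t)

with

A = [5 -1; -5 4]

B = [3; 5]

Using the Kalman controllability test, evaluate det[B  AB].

-35

AB = [[10], [5]]
Controllability matrix C = [B  AB] = [[3, 10], [5, 5]]
det(C) = 3·5 - 10·5 = 15 - 50 = -35
Since det(C) ≠ 0, rank(C) = 2 and the system is completely controllable.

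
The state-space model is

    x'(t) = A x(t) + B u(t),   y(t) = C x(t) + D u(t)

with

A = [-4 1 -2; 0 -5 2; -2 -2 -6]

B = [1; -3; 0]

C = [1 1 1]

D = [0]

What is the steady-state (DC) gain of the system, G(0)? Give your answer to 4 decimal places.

-0.3333

G(0) = C(-A)^{-1}B + D = -C A^{-1} B + D.
det A = -120, so A^{-1} = (1/-120)·adj(A) = [[-17/60, -1/12, 1/15], [1/30, -1/6, -1/15], [1/12, 1/12, -1/6]]
A^{-1} B = [-1/30, 8/15, -1/6]^T
C A^{-1} B = 1/3
G(0) = D - C A^{-1} B = 0 - (1/3) = -1/3 ≈ -0.3333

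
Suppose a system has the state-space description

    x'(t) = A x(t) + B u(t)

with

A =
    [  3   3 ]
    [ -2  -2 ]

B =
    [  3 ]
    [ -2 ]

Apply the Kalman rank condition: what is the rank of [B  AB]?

AB = [[3], [-2]]
Controllability matrix C = [B  AB] = [[3, 3], [-2, -2]]
Every column of C is a scalar multiple of column 1 = [3, -2] (multipliers 1, 1), so the columns span a one-dimensional space.
C ≠ 0, hence rank(C) = 1.
rank(C) = 1 < n = 2, so the pair (A, B) is not completely controllable.

1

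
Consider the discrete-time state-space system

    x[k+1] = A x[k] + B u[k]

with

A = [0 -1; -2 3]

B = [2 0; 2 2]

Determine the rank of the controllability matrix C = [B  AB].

2

AB = [[-2, -2], [2, 6]]
Controllability matrix C = [B  AB] = [[2, 0, -2, -2], [2, 2, 2, 6]]
Take the 2×2 submatrix of C formed by columns 1, 2: [[2, 0], [2, 2]]. Its determinant is 2·2 - 0·2 = 4 - 0 = 4 ≠ 0.
So rank(C) ≥ 2; since C has 2 rows, rank(C) = 2.
rank(C) = 2 = n, so the pair (A, B) is completely controllable.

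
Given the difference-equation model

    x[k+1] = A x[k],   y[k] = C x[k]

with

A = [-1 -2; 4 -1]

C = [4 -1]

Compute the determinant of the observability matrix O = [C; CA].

CA = [[-8, -7]]
Observability matrix O = [C; CA] = [[4, -1], [-8, -7]]
det(O) = 4·(-7) - (-1)·(-8) = -28 - 8 = -36
Since det(O) ≠ 0, rank(O) = 2 and the system is completely observable.

-36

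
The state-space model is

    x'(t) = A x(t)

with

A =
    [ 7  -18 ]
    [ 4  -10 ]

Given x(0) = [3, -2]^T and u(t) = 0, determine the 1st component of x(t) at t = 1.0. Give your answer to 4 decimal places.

det(sI - A) = s^2 - (tr A)s + det A, with tr A = 7 + (-10) = -3 and det A = 7·(-10) - (-18)·4 = -70 - (-72) = 2.
So p(s) = det(sI - A) = s^2 + 3s + 2.
Factor s^2 + 3s + 2: two numbers with sum -3 and product 2 are -1 and -2, so s^2 + 3s + 2 = (s + 1)(s + 2).
Hence p(s) = (s + 1) (s + 2), with roots -2, -1.
The eigenvalues -2, -1 are distinct and real, so A is diagonalisable and x(t) = e^{At} x(0) = V diag(e^{λ_i t}) V^{-1} x(0), where the columns of V are the eigenvectors.
λ = -2: A - (-2)I = [[9, -18], [4, -8]]. Row 1 gives 9·v1 + (-18)·v2 = 0, so take v_1 = [2, 1]^T.
λ = -1: A - (-1)I = [[8, -18], [4, -9]]. Row 1 gives 8·v1 + (-18)·v2 = 0, so take v_2 = [9, 4]^T.
V = [v_1 v_2] = [[2, 9], [1, 4]] has det V = -1, so V^{-1} = adj(V)/det V = [[-4, 9], [1, -2]].
Modal coordinates z(0) = V^{-1} x(0): (-4)·3 + 9·(-2) = -30; 1·3 + (-2)·(-2) = 7; so z(0) = [-30, 7]^T.
x_1(t) = Σ_i (v_i)_1 · z_i(0) · e^{λ_i t} (row 1 of V times the modal terms).
x_1(1.0) = 2·(-30)·e^{-2·1.0} + 9·7·e^{-1·1.0} = (-60)·0.135335 + 63·0.367879 = 15.0563.

15.0563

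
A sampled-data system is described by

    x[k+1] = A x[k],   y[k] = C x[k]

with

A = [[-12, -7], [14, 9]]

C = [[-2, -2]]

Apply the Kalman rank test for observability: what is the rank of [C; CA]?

CA = [[-4, -4]]
Observability matrix O = [C; CA] = [[-2, -2], [-4, -4]]
Every row of O is a scalar multiple of row 1 = [-2, -2] (multipliers 1, 2), so the rows span a one-dimensional space.
O ≠ 0, hence rank(O) = 1.
rank(O) = 1 < n = 2, so the pair (A, C) is not completely observable.

1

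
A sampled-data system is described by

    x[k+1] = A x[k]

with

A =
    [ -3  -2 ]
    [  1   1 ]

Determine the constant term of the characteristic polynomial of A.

For a 2×2 matrix, det(zI - A) = z^2 - (tr A)z + det A.
tr A = -2, det A = -1.
So p(z) = z^2 + 2z - 1.
The constant term is -1.

-1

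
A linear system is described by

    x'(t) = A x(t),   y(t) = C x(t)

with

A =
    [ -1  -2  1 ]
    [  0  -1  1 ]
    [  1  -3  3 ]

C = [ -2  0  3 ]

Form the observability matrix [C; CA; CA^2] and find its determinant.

CA = [[5, -5, 7]]
CA^2 = [[2, -26, 21]]
Observability matrix O = [C; CA; CA^2] = [[-2, 0, 3], [5, -5, 7], [2, -26, 21]]
Expanding along the first row, det(O) = (-2)·((-5)·21 - 7·(-26)) - 0·(5·21 - 7·2) + 3·(5·(-26) - (-5)·2) = (-2)·77 - 0·91 + 3·(-120) = -514
Since det(O) ≠ 0, rank(O) = 3 and the system is completely observable.

-514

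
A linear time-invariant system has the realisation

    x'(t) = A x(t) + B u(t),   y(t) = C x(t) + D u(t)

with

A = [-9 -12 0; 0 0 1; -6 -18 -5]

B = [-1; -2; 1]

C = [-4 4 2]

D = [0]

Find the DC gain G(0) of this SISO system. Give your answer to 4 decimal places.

-3.3333

G(0) = C(-A)^{-1}B + D = -C A^{-1} B + D.
det A = -90, so A^{-1} = (1/-90)·adj(A) = [[-1/5, 2/3, 2/15], [1/15, -1/2, -1/10], [0, 1, 0]]
A^{-1} B = [-1, 5/6, -2]^T
C A^{-1} B = 10/3
G(0) = D - C A^{-1} B = 0 - (10/3) = -10/3 ≈ -3.3333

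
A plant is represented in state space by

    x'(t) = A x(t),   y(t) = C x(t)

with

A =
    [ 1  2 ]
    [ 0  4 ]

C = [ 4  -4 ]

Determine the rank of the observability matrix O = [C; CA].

2

CA = [[4, -8]]
Observability matrix O = [C; CA] = [[4, -4], [4, -8]]
det(O) = 4·(-8) - (-4)·4 = -32 - (-16) = -16 ≠ 0, so rank(O) = 2.
rank(O) = 2 = n, so the pair (A, C) is completely observable.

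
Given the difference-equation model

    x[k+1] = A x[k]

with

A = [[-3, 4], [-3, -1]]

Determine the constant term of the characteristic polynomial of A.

For a 2×2 matrix, det(zI - A) = z^2 - (tr A)z + det A.
tr A = -4, det A = 15.
So p(z) = z^2 + 4z + 15.
The constant term is 15.

15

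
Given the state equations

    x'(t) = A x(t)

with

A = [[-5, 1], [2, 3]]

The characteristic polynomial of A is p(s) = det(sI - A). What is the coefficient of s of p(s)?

For a 2×2 matrix, det(sI - A) = s^2 - (tr A)s + det A.
tr A = -2, det A = -17.
So p(s) = s^2 + 2s - 17.
The coefficient of s is 2.

2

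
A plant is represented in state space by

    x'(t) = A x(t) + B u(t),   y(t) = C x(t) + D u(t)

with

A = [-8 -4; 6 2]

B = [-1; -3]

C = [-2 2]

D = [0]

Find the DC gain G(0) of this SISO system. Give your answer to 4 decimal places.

G(0) = C(-A)^{-1}B + D = -C A^{-1} B + D.
det A = 8, so A^{-1} = (1/8)·adj(A) = [[1/4, 1/2], [-3/4, -1]]
A^{-1} B = [-7/4, 15/4]^T
C A^{-1} B = 11
G(0) = D - C A^{-1} B = 0 - (11) = -11

-11.0000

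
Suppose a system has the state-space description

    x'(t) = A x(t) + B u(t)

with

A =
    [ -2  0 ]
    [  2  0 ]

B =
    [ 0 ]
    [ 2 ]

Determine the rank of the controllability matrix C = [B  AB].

1

AB = [[0], [0]]
Controllability matrix C = [B  AB] = [[0, 0], [2, 0]]
Every column of C is a scalar multiple of column 1 = [0, 2] (multipliers 1, 0), so the columns span a one-dimensional space.
C ≠ 0, hence rank(C) = 1.
rank(C) = 1 < n = 2, so the pair (A, B) is not completely controllable.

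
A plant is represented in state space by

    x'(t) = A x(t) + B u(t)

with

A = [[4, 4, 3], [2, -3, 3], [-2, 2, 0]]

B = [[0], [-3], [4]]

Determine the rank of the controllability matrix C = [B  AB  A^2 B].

3

AB = [[0], [21], [-6]]
A^2B = [[66], [-81], [42]]
Controllability matrix C = [B  AB  A^2B] = [[0, 0, 66], [-3, 21, -81], [4, -6, 42]]
det(C) = 0·(21·42 - (-81)·(-6)) - 0·((-3)·42 - (-81)·4) + 66·((-3)·(-6) - 21·4) = 0·396 - 0·198 + 66·(-66) = -4356 ≠ 0, so rank(C) = 3.
rank(C) = 3 = n, so the pair (A, B) is completely controllable.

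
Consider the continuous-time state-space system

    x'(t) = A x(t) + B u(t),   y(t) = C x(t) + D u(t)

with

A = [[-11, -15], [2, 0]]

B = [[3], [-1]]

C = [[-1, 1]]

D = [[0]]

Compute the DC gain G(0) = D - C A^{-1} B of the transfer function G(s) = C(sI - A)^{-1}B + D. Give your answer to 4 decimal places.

-0.6667

G(0) = C(-A)^{-1}B + D = -C A^{-1} B + D.
det A = 30, so A^{-1} = (1/30)·adj(A) = [[0, 1/2], [-1/15, -11/30]]
A^{-1} B = [-1/2, 1/6]^T
C A^{-1} B = 2/3
G(0) = D - C A^{-1} B = 0 - (2/3) = -2/3 ≈ -0.6667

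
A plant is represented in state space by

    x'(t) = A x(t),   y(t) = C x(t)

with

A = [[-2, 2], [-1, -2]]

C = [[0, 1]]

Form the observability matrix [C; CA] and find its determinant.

CA = [[-1, -2]]
Observability matrix O = [C; CA] = [[0, 1], [-1, -2]]
det(O) = 0·(-2) - 1·(-1) = 0 - (-1) = 1
Since det(O) ≠ 0, rank(O) = 2 and the system is completely observable.

1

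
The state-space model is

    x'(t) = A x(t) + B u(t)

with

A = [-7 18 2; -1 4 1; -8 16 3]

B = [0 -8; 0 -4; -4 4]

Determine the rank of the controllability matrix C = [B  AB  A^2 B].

2

AB = [[-8, -8], [-4, -4], [-12, 12]]
A^2B = [[-40, 8], [-20, 4], [-36, 36]]
Controllability matrix C = [B  AB  A^2B] = [[0, -8, -8, -8, -40, 8], [0, -4, -4, -4, -20, 4], [-4, 4, -12, 12, -36, 36]]
The rows r1, r2, r3 of C are linearly dependent: -r1 + 2·r2 = 0 (check each entry), so rank(C) ≤ 2.
The 2×2 minor from rows 1, 3, columns 1, 2 is 0·4 - (-8)·(-4) = 0 - 32 = -32 ≠ 0, so rank(C) = 2.
rank(C) = 2 < n = 3, so the pair (A, B) is not completely controllable.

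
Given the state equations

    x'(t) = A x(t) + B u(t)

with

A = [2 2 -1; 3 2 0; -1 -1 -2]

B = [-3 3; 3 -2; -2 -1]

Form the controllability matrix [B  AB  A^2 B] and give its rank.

AB = [[2, 3], [-3, 5], [4, 1]]
A^2B = [[-6, 15], [0, 19], [-7, -10]]
Controllability matrix C = [B  AB  A^2B] = [[-3, 3, 2, 3, -6, 15], [3, -2, -3, 5, 0, 19], [-2, -1, 4, 1, -7, -10]]
Take the 3×3 submatrix of C formed by columns 1, 2, 3: [[-3, 3, 2], [3, -2, -3], [-2, -1, 4]]. Its determinant is (-3)·((-2)·4 - (-3)·(-1)) - 3·(3·4 - (-3)·(-2)) + 2·(3·(-1) - (-2)·(-2)) = (-3)·(-11) - 3·6 + 2·(-7) = 1 ≠ 0.
So rank(C) ≥ 3; since C has 3 rows, rank(C) = 3.
rank(C) = 3 = n, so the pair (A, B) is completely controllable.

3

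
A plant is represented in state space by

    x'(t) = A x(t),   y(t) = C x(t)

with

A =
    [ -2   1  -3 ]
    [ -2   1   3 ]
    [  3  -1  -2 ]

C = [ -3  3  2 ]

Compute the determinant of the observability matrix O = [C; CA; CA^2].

CA = [[6, -2, 14]]
CA^2 = [[34, -10, -52]]
Observability matrix O = [C; CA; CA^2] = [[-3, 3, 2], [6, -2, 14], [34, -10, -52]]
Expanding along the first row, det(O) = (-3)·((-2)·(-52) - 14·(-10)) - 3·(6·(-52) - 14·34) + 2·(6·(-10) - (-2)·34) = (-3)·244 - 3·(-788) + 2·8 = 1648
Since det(O) ≠ 0, rank(O) = 3 and the system is completely observable.

1648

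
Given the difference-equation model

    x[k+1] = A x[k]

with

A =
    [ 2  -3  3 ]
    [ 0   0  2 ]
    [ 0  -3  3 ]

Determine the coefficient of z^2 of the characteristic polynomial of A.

-5

Expand det(zI - A) for the 3×3 matrix.
p(z) = z^3 - 5z^2 + 12z - 12.
(Check: constant term = det(-A) = (-1)^3 det A = -12; coefficient of z^2 = -tr A = -5.)
The coefficient of z^2 is -5.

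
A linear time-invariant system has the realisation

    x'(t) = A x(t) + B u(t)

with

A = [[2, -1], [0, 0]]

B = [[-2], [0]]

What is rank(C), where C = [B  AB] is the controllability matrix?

1

AB = [[-4], [0]]
Controllability matrix C = [B  AB] = [[-2, -4], [0, 0]]
Every column of C is a scalar multiple of column 1 = [-2, 0] (multipliers 1, 2), so the columns span a one-dimensional space.
C ≠ 0, hence rank(C) = 1.
rank(C) = 1 < n = 2, so the pair (A, B) is not completely controllable.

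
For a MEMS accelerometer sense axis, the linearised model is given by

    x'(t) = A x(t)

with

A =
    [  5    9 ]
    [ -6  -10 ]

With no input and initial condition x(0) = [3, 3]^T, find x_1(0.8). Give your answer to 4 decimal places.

det(sI - A) = s^2 - (tr A)s + det A, with tr A = 5 + (-10) = -5 and det A = 5·(-10) - 9·(-6) = -50 - (-54) = 4.
So p(s) = det(sI - A) = s^2 + 5s + 4.
Factor s^2 + 5s + 4: two numbers with sum -5 and product 4 are -1 and -4, so s^2 + 5s + 4 = (s + 1)(s + 4).
Hence p(s) = (s + 1) (s + 4), with roots -4, -1.
The eigenvalues -4, -1 are distinct and real, so A is diagonalisable and x(t) = e^{At} x(0) = V diag(e^{λ_i t}) V^{-1} x(0), where the columns of V are the eigenvectors.
λ = -4: A - (-4)I = [[9, 9], [-6, -6]]. Row 1 gives 9·v1 + 9·v2 = 0, so take v_1 = [-1, 1]^T.
λ = -1: A - (-1)I = [[6, 9], [-6, -9]]. Row 1 gives 6·v1 + 9·v2 = 0, so take v_2 = [3, -2]^T.
V = [v_1 v_2] = [[-1, 3], [1, -2]] has det V = -1, so V^{-1} = adj(V)/det V = [[2, 3], [1, 1]].
Modal coordinates z(0) = V^{-1} x(0): 2·3 + 3·3 = 15; 1·3 + 1·3 = 6; so z(0) = [15, 6]^T.
x_1(t) = Σ_i (v_i)_1 · z_i(0) · e^{λ_i t} (row 1 of V times the modal terms).
x_1(0.8) = (-1)·15·e^{-4·0.8} + 3·6·e^{-1·0.8} = (-15)·0.040762 + 18·0.449329 = 7.4765.

7.4765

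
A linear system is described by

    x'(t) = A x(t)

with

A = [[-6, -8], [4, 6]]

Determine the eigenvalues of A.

-2, 2

det(sI - A) = s^2 - (tr A)s + det A, with tr A = (-6) + 6 = 0 and det A = (-6)·6 - (-8)·4 = -36 - (-32) = -4.
So p(s) = det(sI - A) = s^2 - 4.
Factor s^2 - 4: two numbers with sum 0 and product -4 are 2 and -2, so s^2 - 4 = (s - 2)(s + 2).
Hence p(s) = (s - 2) (s + 2), with roots -2, 2.
At least one eigenvalue has non-negative real part, so the system is not asymptotically stable.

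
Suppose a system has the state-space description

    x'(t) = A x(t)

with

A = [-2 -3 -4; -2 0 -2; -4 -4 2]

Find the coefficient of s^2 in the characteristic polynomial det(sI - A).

Expand det(sI - A) for the 3×3 matrix.
p(s) = s^3 - 34s + 52.
(Check: constant term = det(-A) = (-1)^3 det A = 52; coefficient of s^2 = -tr A = 0.)
The coefficient of s^2 is 0.

0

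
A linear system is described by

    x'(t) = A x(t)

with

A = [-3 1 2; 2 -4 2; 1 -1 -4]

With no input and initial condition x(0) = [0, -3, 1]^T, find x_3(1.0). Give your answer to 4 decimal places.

0.0530

det(sI - A) = s^3 - (tr A)s^2 + (M11 + M22 + M33)s - det A, where Mii is the 2×2 principal minor of A obtained by deleting row i and column i.
tr A = (-3) + (-4) + (-4) = -11; M11 = (-4)·(-4) - 2·(-1) = 16 - (-2) = 18; M22 = (-3)·(-4) - 2·1 = 12 - 2 = 10; M33 = (-3)·(-4) - 1·2 = 12 - 2 = 10; sum of minors = 38.
det A = (-3)·((-4)·(-4) - 2·(-1)) - 1·(2·(-4) - 2·1) + 2·(2·(-1) - (-4)·1) = (-3)·18 - 1·(-10) + 2·2 = -40.
So p(s) = det(sI - A) = s^3 + 11s^2 + 38s + 40.
Rational-root test: any integer root divides 40. Testing small divisors, s = -2 works: p(-2) = -8 + 44 + (-76) + 40 = 0, so (s + 2) is a factor.
Dividing, p(s) = (s + 2)(s^2 + 9s + 20).
Factor s^2 + 9s + 20: two numbers with sum -9 and product 20 are -4 and -5, so s^2 + 9s + 20 = (s + 4)(s + 5).
Hence p(s) = (s + 2) (s + 4) (s + 5), with roots -5, -4, -2.
The eigenvalues -5, -4, -2 are distinct and real, so A is diagonalisable and x(t) = e^{At} x(0) = V diag(e^{λ_i t}) V^{-1} x(0), where the columns of V are the eigenvectors.
λ = -5: A - (-5)I = [[2, 1, 2], [2, 1, 2], [1, -1, 1]]. v must be orthogonal to every row; (row 1) × (row 3) = [3, 0, -3], so take v_1 = [1, 0, -1]^T.
λ = -4: A - (-4)I = [[1, 1, 2], [2, 0, 2], [1, -1, 0]]. v must be orthogonal to every row; (row 1) × (row 2) = [2, 2, -2], so take v_2 = [1, 1, -1]^T.
λ = -2: A - (-2)I = [[-1, 1, 2], [2, -2, 2], [1, -1, -2]]. v must be orthogonal to every row; (row 1) × (row 2) = [6, 6, 0], so take v_3 = [1, 1, 0]^T.
V = [v_1 v_2 v_3] = [[1, 1, 1], [0, 1, 1], [-1, -1, 0]] has det V = 1, so V^{-1} = adj(V)/det V = [[1, -1, 0], [-1, 1, -1], [1, 0, 1]].
Modal coordinates z(0) = V^{-1} x(0): 1·0 + (-1)·(-3) + 0·1 = 3; (-1)·0 + 1·(-3) + (-1)·1 = -4; 1·0 + 0·(-3) + 1·1 = 1; so z(0) = [3, -4, 1]^T.
x_3(t) = Σ_i (v_i)_3 · z_i(0) · e^{λ_i t} (row 3 of V times the modal terms).
x_3(1.0) = (-1)·3·e^{-5·1.0} + (-1)·(-4)·e^{-4·1.0} + 0·1·e^{-2·1.0} = (-3)·0.006738 + 4·0.018316 + 0·0.135335 = 0.0530.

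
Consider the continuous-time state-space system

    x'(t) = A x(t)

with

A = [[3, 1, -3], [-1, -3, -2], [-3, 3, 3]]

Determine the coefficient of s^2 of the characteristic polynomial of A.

-3

Expand det(sI - A) for the 3×3 matrix.
p(s) = s^3 - 3s^2 - 11s - 36.
(Check: constant term = det(-A) = (-1)^3 det A = -36; coefficient of s^2 = -tr A = -3.)
The coefficient of s^2 is -3.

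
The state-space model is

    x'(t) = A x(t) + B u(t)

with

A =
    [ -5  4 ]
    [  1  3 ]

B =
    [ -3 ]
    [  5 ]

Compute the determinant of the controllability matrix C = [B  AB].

AB = [[35], [12]]
Controllability matrix C = [B  AB] = [[-3, 35], [5, 12]]
det(C) = (-3)·12 - 35·5 = -36 - 175 = -211
Since det(C) ≠ 0, rank(C) = 2 and the system is completely controllable.

-211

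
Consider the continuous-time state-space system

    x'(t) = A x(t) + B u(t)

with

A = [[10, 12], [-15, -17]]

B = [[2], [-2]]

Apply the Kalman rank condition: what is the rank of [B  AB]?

1

AB = [[-4], [4]]
Controllability matrix C = [B  AB] = [[2, -4], [-2, 4]]
Every column of C is a scalar multiple of column 1 = [2, -2] (multipliers 1, -2), so the columns span a one-dimensional space.
C ≠ 0, hence rank(C) = 1.
rank(C) = 1 < n = 2, so the pair (A, B) is not completely controllable.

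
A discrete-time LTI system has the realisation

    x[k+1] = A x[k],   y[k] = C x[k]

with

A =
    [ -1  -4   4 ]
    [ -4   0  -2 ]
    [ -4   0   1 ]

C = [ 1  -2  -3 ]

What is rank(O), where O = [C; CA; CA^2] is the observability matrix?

CA = [[19, -4, 5]]
CA^2 = [[-23, -76, 89]]
Observability matrix O = [C; CA; CA^2] = [[1, -2, -3], [19, -4, 5], [-23, -76, 89]]
det(O) = 1·((-4)·89 - 5·(-76)) - (-2)·(19·89 - 5·(-23)) + (-3)·(19·(-76) - (-4)·(-23)) = 1·24 - (-2)·1806 + (-3)·(-1536) = 8244 ≠ 0, so rank(O) = 3.
rank(O) = 3 = n, so the pair (A, C) is completely observable.

3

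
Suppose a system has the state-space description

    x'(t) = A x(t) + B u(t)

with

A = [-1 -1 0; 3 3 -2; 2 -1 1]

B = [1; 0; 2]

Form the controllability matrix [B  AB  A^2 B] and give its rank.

AB = [[-1], [-1], [4]]
A^2B = [[2], [-14], [3]]
Controllability matrix C = [B  AB  A^2B] = [[1, -1, 2], [0, -1, -14], [2, 4, 3]]
det(C) = 1·((-1)·3 - (-14)·4) - (-1)·(0·3 - (-14)·2) + 2·(0·4 - (-1)·2) = 1·53 - (-1)·28 + 2·2 = 85 ≠ 0, so rank(C) = 3.
rank(C) = 3 = n, so the pair (A, B) is completely controllable.

3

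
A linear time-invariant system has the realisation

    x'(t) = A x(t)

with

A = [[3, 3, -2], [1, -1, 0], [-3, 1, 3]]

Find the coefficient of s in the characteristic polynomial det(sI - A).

-6

Expand det(sI - A) for the 3×3 matrix.
p(s) = s^3 - 5s^2 - 6s + 14.
(Check: constant term = det(-A) = (-1)^3 det A = 14; coefficient of s^2 = -tr A = -5.)
The coefficient of s is -6.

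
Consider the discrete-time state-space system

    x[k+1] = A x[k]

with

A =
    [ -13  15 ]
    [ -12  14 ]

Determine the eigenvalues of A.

det(zI - A) = z^2 - (tr A)z + det A, with tr A = (-13) + 14 = 1 and det A = (-13)·14 - 15·(-12) = -182 - (-180) = -2.
So p(z) = det(zI - A) = z^2 - z - 2.
Factor z^2 - z - 2: two numbers with sum 1 and product -2 are 2 and -1, so z^2 - z - 2 = (z - 2)(z + 1).
Hence p(z) = (z - 2) (z + 1), with roots -1, 2.

-1, 2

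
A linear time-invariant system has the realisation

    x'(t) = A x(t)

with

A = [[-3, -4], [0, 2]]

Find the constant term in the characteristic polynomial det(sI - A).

For a 2×2 matrix, det(sI - A) = s^2 - (tr A)s + det A.
tr A = -1, det A = -6.
So p(s) = s^2 + s - 6.
The constant term is -6.

-6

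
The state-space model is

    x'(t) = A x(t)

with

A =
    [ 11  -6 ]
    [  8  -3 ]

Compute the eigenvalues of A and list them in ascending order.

3, 5

det(sI - A) = s^2 - (tr A)s + det A, with tr A = 11 + (-3) = 8 and det A = 11·(-3) - (-6)·8 = -33 - (-48) = 15.
So p(s) = det(sI - A) = s^2 - 8s + 15.
Factor s^2 - 8s + 15: two numbers with sum 8 and product 15 are 5 and 3, so s^2 - 8s + 15 = (s - 5)(s - 3).
Hence p(s) = (s - 5) (s - 3), with roots 3, 5.
At least one eigenvalue has non-negative real part, so the system is not asymptotically stable.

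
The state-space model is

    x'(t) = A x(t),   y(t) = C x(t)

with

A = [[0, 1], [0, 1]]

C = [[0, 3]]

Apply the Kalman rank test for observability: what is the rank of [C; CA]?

1

CA = [[0, 3]]
Observability matrix O = [C; CA] = [[0, 3], [0, 3]]
Every row of O is a scalar multiple of row 1 = [0, 3] (multipliers 1, 1), so the rows span a one-dimensional space.
O ≠ 0, hence rank(O) = 1.
rank(O) = 1 < n = 2, so the pair (A, C) is not completely observable.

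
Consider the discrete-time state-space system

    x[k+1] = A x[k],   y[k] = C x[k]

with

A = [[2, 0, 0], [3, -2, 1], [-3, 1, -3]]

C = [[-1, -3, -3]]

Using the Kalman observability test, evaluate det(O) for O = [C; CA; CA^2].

252

CA = [[-2, 3, 6]]
CA^2 = [[-13, 0, -15]]
Observability matrix O = [C; CA; CA^2] = [[-1, -3, -3], [-2, 3, 6], [-13, 0, -15]]
Expanding along the first row, det(O) = (-1)·(3·(-15) - 6·0) - (-3)·((-2)·(-15) - 6·(-13)) + (-3)·((-2)·0 - 3·(-13)) = (-1)·(-45) - (-3)·108 + (-3)·39 = 252
Since det(O) ≠ 0, rank(O) = 3 and the system is completely observable.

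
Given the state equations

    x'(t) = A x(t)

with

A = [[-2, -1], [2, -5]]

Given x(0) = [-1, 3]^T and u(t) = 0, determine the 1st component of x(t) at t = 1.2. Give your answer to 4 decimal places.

det(sI - A) = s^2 - (tr A)s + det A, with tr A = (-2) + (-5) = -7 and det A = (-2)·(-5) - (-1)·2 = 10 - (-2) = 12.
So p(s) = det(sI - A) = s^2 + 7s + 12.
Factor s^2 + 7s + 12: two numbers with sum -7 and product 12 are -3 and -4, so s^2 + 7s + 12 = (s + 3)(s + 4).
Hence p(s) = (s + 3) (s + 4), with roots -4, -3.
The eigenvalues -4, -3 are distinct and real, so A is diagonalisable and x(t) = e^{At} x(0) = V diag(e^{λ_i t}) V^{-1} x(0), where the columns of V are the eigenvectors.
λ = -4: A - (-4)I = [[2, -1], [2, -1]]. Row 1 gives 2·v1 + (-1)·v2 = 0, so take v_1 = [1, 2]^T.
λ = -3: A - (-3)I = [[1, -1], [2, -2]]. Row 1 gives 1·v1 + (-1)·v2 = 0, so take v_2 = [1, 1]^T.
V = [v_1 v_2] = [[1, 1], [2, 1]] has det V = -1, so V^{-1} = adj(V)/det V = [[-1, 1], [2, -1]].
Modal coordinates z(0) = V^{-1} x(0): (-1)·(-1) + 1·3 = 4; 2·(-1) + (-1)·3 = -5; so z(0) = [4, -5]^T.
x_1(t) = Σ_i (v_i)_1 · z_i(0) · e^{λ_i t} (row 1 of V times the modal terms).
x_1(1.2) = 1·4·e^{-4·1.2} + 1·(-5)·e^{-3·1.2} = 4·0.008230 + (-5)·0.027324 = -0.1037.

-0.1037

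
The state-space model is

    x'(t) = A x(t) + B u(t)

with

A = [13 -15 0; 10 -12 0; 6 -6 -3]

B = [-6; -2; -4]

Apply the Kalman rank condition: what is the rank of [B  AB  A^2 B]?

AB = [[-48], [-36], [-12]]
A^2B = [[-84], [-48], [-36]]
Controllability matrix C = [B  AB  A^2B] = [[-6, -48, -84], [-2, -36, -48], [-4, -12, -36]]
The rows r1, r2, r3 of C are linearly dependent: -r1 + r2 + r3 = 0 (check each entry), so rank(C) ≤ 2.
The 2×2 minor from rows 1, 2, columns 1, 2 is (-6)·(-36) - (-48)·(-2) = 216 - 96 = 120 ≠ 0, so rank(C) = 2.
rank(C) = 2 < n = 3, so the pair (A, B) is not completely controllable.

2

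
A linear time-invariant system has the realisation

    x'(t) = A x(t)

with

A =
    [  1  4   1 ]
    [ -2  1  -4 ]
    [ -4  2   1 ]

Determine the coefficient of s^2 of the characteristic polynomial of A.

-3

Expand det(sI - A) for the 3×3 matrix.
p(s) = s^3 - 3s^2 + 23s - 81.
(Check: constant term = det(-A) = (-1)^3 det A = -81; coefficient of s^2 = -tr A = -3.)
The coefficient of s^2 is -3.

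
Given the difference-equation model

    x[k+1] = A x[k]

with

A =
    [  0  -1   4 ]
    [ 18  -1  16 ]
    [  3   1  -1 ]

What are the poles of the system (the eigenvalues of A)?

det(zI - A) = z^3 - (tr A)z^2 + (M11 + M22 + M33)z - det A, where Mii is the 2×2 principal minor of A obtained by deleting row i and column i.
tr A = 0 + (-1) + (-1) = -2; M11 = (-1)·(-1) - 16·1 = 1 - 16 = -15; M22 = 0·(-1) - 4·3 = 0 - 12 = -12; M33 = 0·(-1) - (-1)·18 = 0 - (-18) = 18; sum of minors = -9.
det A = 0·((-1)·(-1) - 16·1) - (-1)·(18·(-1) - 16·3) + 4·(18·1 - (-1)·3) = 0·(-15) - (-1)·(-66) + 4·21 = 18.
So p(z) = det(zI - A) = z^3 + 2z^2 - 9z - 18.
Rational-root test: any integer root divides -18. Testing small divisors, z = -2 works: p(-2) = -8 + 8 + 18 + (-18) = 0, so (z + 2) is a factor.
Dividing, p(z) = (z + 2)(z^2 - 9).
Factor z^2 - 9: two numbers with sum 0 and product -9 are 3 and -3, so z^2 - 9 = (z - 3)(z + 3).
Hence p(z) = (z - 3) (z + 2) (z + 3), with roots -3, -2, 3.

-3, -2, 3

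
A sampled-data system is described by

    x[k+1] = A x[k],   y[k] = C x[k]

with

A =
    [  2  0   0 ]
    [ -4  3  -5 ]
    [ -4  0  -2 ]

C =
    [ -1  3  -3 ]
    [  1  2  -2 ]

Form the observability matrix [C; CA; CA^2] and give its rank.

CA = [[-2, 9, -9], [2, 6, -6]]
CA^2 = [[-4, 27, -27], [4, 18, -18]]
Observability matrix O = [C; CA; CA^2] = [[-1, 3, -3], [1, 2, -2], [-2, 9, -9], [2, 6, -6], [-4, 27, -27], [4, 18, -18]]
The columns c1, c2, c3 of O are linearly dependent: c2 + c3 = 0 (check each entry), so rank(O) ≤ 2.
The 2×2 minor from rows 1, 2, columns 1, 2 is (-1)·2 - 3·1 = -2 - 3 = -5 ≠ 0, so rank(O) = 2.
rank(O) = 2 < n = 3, so the pair (A, C) is not completely observable.

2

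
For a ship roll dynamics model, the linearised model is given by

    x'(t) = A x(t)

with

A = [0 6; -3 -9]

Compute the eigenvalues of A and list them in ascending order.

-6, -3

det(sI - A) = s^2 - (tr A)s + det A, with tr A = 0 + (-9) = -9 and det A = 0·(-9) - 6·(-3) = 0 - (-18) = 18.
So p(s) = det(sI - A) = s^2 + 9s + 18.
Factor s^2 + 9s + 18: two numbers with sum -9 and product 18 are -3 and -6, so s^2 + 9s + 18 = (s + 3)(s + 6).
Hence p(s) = (s + 3) (s + 6), with roots -6, -3.
All eigenvalues have negative real part, so the system is asymptotically stable.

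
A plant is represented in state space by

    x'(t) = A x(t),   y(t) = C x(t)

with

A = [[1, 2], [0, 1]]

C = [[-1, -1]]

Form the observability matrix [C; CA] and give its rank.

2

CA = [[-1, -3]]
Observability matrix O = [C; CA] = [[-1, -1], [-1, -3]]
det(O) = (-1)·(-3) - (-1)·(-1) = 3 - 1 = 2 ≠ 0, so rank(O) = 2.
rank(O) = 2 = n, so the pair (A, C) is completely observable.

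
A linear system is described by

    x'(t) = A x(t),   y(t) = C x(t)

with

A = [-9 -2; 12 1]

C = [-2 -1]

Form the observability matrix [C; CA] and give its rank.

CA = [[6, 3]]
Observability matrix O = [C; CA] = [[-2, -1], [6, 3]]
Every row of O is a scalar multiple of row 1 = [-2, -1] (multipliers 1, -3), so the rows span a one-dimensional space.
O ≠ 0, hence rank(O) = 1.
rank(O) = 1 < n = 2, so the pair (A, C) is not completely observable.

1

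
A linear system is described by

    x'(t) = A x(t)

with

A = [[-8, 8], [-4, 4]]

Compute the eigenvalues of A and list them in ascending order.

-4, 0

det(sI - A) = s^2 - (tr A)s + det A, with tr A = (-8) + 4 = -4 and det A = (-8)·4 - 8·(-4) = -32 - (-32) = 0.
So p(s) = det(sI - A) = s^2 + 4s.
Factor s^2 + 4s: two numbers with sum -4 and product 0 are 0 and -4, so s^2 + 4s = s(s + 4).
Hence p(s) = s (s + 4), with roots -4, 0.
At least one eigenvalue has non-negative real part, so the system is not asymptotically stable.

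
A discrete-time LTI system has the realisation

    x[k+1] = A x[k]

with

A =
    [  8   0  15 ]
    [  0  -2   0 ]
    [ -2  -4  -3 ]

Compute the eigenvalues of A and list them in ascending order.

-2, 2, 3

det(zI - A) = z^3 - (tr A)z^2 + (M11 + M22 + M33)z - det A, where Mii is the 2×2 principal minor of A obtained by deleting row i and column i.
tr A = 8 + (-2) + (-3) = 3; M11 = (-2)·(-3) - 0·(-4) = 6 - 0 = 6; M22 = 8·(-3) - 15·(-2) = -24 - (-30) = 6; M33 = 8·(-2) - 0·0 = -16 - 0 = -16; sum of minors = -4.
det A = 8·((-2)·(-3) - 0·(-4)) - 0·(0·(-3) - 0·(-2)) + 15·(0·(-4) - (-2)·(-2)) = 8·6 - 0·0 + 15·(-4) = -12.
So p(z) = det(zI - A) = z^3 - 3z^2 - 4z + 12.
Rational-root test: any integer root divides 12. Testing small divisors, z = -2 works: p(-2) = -8 + (-12) + 8 + 12 = 0, so (z + 2) is a factor.
Dividing, p(z) = (z + 2)(z^2 - 5z + 6).
Factor z^2 - 5z + 6: two numbers with sum 5 and product 6 are 3 and 2, so z^2 - 5z + 6 = (z - 3)(z - 2).
Hence p(z) = (z - 3) (z - 2) (z + 2), with roots -2, 2, 3.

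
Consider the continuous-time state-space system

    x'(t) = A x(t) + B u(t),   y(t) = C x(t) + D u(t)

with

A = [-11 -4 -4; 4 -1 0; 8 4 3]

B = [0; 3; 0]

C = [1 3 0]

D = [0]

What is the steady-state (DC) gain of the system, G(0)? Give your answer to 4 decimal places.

G(0) = C(-A)^{-1}B + D = -C A^{-1} B + D.
det A = -15, so A^{-1} = (1/-15)·adj(A) = [[1/5, 4/15, 4/15], [4/5, 1/15, 16/15], [-8/5, -4/5, -9/5]]
A^{-1} B = [4/5, 1/5, -12/5]^T
C A^{-1} B = 7/5
G(0) = D - C A^{-1} B = 0 - (7/5) = -7/5 ≈ -1.4000

-1.4000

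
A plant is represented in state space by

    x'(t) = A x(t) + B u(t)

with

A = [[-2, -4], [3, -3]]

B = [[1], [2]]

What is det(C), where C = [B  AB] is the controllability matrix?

17

AB = [[-10], [-3]]
Controllability matrix C = [B  AB] = [[1, -10], [2, -3]]
det(C) = 1·(-3) - (-10)·2 = -3 - (-20) = 17
Since det(C) ≠ 0, rank(C) = 2 and the system is completely controllable.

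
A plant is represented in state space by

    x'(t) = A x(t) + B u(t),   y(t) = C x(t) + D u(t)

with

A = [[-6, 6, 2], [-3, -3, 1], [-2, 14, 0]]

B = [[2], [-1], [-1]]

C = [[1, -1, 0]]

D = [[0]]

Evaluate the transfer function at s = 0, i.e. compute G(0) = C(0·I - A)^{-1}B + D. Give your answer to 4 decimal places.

G(0) = C(-A)^{-1}B + D = -C A^{-1} B + D.
det A = -24, so A^{-1} = (1/-24)·adj(A) = [[7/12, -7/6, -1/2], [1/12, -1/6, 0], [2, -3, -3/2]]
A^{-1} B = [17/6, 1/3, 17/2]^T
C A^{-1} B = 5/2
G(0) = D - C A^{-1} B = 0 - (5/2) = -5/2 ≈ -2.5000

-2.5000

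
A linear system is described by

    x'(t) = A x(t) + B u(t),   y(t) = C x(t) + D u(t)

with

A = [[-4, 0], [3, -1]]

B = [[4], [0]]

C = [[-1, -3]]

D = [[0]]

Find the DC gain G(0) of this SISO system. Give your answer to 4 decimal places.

G(0) = C(-A)^{-1}B + D = -C A^{-1} B + D.
det A = 4, so A^{-1} = (1/4)·adj(A) = [[-1/4, 0], [-3/4, -1]]
A^{-1} B = [-1, -3]^T
C A^{-1} B = 10
G(0) = D - C A^{-1} B = 0 - (10) = -10

-10.0000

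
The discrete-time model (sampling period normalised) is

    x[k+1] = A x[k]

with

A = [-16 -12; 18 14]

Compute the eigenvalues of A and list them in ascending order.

det(zI - A) = z^2 - (tr A)z + det A, with tr A = (-16) + 14 = -2 and det A = (-16)·14 - (-12)·18 = -224 - (-216) = -8.
So p(z) = det(zI - A) = z^2 + 2z - 8.
Factor z^2 + 2z - 8: two numbers with sum -2 and product -8 are 2 and -4, so z^2 + 2z - 8 = (z - 2)(z + 4).
Hence p(z) = (z - 2) (z + 4), with roots -4, 2.

-4, 2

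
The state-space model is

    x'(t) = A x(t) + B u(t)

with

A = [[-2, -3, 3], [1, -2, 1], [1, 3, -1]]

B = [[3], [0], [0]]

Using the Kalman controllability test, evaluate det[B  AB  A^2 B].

AB = [[-6], [3], [3]]
A^2B = [[12], [-9], [0]]
Controllability matrix C = [B  AB  A^2B] = [[3, -6, 12], [0, 3, -9], [0, 3, 0]]
Expanding along the first row, det(C) = 3·(3·0 - (-9)·3) - (-6)·(0·0 - (-9)·0) + 12·(0·3 - 3·0) = 3·27 - (-6)·0 + 12·0 = 81
Since det(C) ≠ 0, rank(C) = 3 and the system is completely controllable.

81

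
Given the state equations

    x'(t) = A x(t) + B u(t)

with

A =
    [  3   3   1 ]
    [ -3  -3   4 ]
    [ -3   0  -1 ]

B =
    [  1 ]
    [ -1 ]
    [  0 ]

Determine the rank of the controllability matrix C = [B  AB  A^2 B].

3

AB = [[0], [0], [-3]]
A^2B = [[-3], [-12], [3]]
Controllability matrix C = [B  AB  A^2B] = [[1, 0, -3], [-1, 0, -12], [0, -3, 3]]
det(C) = 1·(0·3 - (-12)·(-3)) - 0·((-1)·3 - (-12)·0) + (-3)·((-1)·(-3) - 0·0) = 1·(-36) - 0·(-3) + (-3)·3 = -45 ≠ 0, so rank(C) = 3.
rank(C) = 3 = n, so the pair (A, B) is completely controllable.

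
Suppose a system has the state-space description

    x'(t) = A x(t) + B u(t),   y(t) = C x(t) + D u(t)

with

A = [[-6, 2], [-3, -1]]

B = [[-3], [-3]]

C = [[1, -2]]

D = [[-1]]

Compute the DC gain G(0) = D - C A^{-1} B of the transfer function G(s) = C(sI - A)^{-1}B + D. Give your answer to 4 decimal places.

-0.2500

G(0) = C(-A)^{-1}B + D = -C A^{-1} B + D.
det A = 12, so A^{-1} = (1/12)·adj(A) = [[-1/12, -1/6], [1/4, -1/2]]
A^{-1} B = [3/4, 3/4]^T
C A^{-1} B = -3/4
G(0) = D - C A^{-1} B = -1 - (-3/4) = -1/4 ≈ -0.2500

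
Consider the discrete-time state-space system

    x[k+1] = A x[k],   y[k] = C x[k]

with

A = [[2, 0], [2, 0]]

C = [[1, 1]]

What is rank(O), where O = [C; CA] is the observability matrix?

CA = [[4, 0]]
Observability matrix O = [C; CA] = [[1, 1], [4, 0]]
det(O) = 1·0 - 1·4 = 0 - 4 = -4 ≠ 0, so rank(O) = 2.
rank(O) = 2 = n, so the pair (A, C) is completely observable.

2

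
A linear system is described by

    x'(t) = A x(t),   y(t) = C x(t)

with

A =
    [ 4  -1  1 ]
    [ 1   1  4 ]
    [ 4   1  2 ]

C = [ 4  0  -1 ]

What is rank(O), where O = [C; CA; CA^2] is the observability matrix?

CA = [[12, -5, 2]]
CA^2 = [[51, -15, -4]]
Observability matrix O = [C; CA; CA^2] = [[4, 0, -1], [12, -5, 2], [51, -15, -4]]
det(O) = 4·((-5)·(-4) - 2·(-15)) - 0·(12·(-4) - 2·51) + (-1)·(12·(-15) - (-5)·51) = 4·50 - 0·(-150) + (-1)·75 = 125 ≠ 0, so rank(O) = 3.
rank(O) = 3 = n, so the pair (A, C) is completely observable.

3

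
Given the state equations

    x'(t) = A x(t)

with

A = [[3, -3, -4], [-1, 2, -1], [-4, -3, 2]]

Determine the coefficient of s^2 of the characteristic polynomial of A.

-7

Expand det(sI - A) for the 3×3 matrix.
p(s) = s^3 - 7s^2 - 6s + 59.
(Check: constant term = det(-A) = (-1)^3 det A = 59; coefficient of s^2 = -tr A = -7.)
The coefficient of s^2 is -7.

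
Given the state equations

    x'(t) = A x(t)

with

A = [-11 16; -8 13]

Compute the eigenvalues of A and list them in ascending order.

-3, 5

det(sI - A) = s^2 - (tr A)s + det A, with tr A = (-11) + 13 = 2 and det A = (-11)·13 - 16·(-8) = -143 - (-128) = -15.
So p(s) = det(sI - A) = s^2 - 2s - 15.
Factor s^2 - 2s - 15: two numbers with sum 2 and product -15 are 5 and -3, so s^2 - 2s - 15 = (s - 5)(s + 3).
Hence p(s) = (s - 5) (s + 3), with roots -3, 5.
At least one eigenvalue has non-negative real part, so the system is not asymptotically stable.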